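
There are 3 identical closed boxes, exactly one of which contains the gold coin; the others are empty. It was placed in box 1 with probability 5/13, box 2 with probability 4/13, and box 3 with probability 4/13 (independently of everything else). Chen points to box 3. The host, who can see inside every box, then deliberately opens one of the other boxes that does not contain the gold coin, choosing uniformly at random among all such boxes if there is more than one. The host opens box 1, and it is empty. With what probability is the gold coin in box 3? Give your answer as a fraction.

1/3

Consider each possible location of the gold coin in turn.
If it is in box 1 (prior 5/13): the host opened box 1, so this case is ruled out; weight (5/13)·0 = 0.
If it is in box 2 (prior 4/13): the host has no choice, probability 1; weight (4/13)·1 = 4/13.
If it is in box 3 (prior 4/13): the host has 2 equally likely choices, so probability 1/2; weight (4/13)·(1/2) = 2/13.
The weights sum to 6/13.
So P(the gold coin in box 3 | the host opened box 1) = (2/13) / (6/13) = 1/3.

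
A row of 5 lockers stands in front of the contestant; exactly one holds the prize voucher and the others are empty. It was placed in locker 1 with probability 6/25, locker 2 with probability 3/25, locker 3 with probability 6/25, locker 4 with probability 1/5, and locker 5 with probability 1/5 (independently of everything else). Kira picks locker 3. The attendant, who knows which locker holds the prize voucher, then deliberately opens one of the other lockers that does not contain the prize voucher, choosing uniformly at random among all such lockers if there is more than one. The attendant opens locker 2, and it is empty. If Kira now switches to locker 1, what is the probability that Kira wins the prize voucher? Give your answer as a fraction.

12/41

Consider each possible location of the prize voucher in turn.
If it is in locker 1 (prior 6/25): the attendant has 3 equally likely choices, so probability 1/3; weight (6/25)·(1/3) = 2/25.
If it is in locker 2 (prior 3/25): the attendant opened locker 2, so this case is ruled out; weight (3/25)·0 = 0.
If it is in locker 3 (prior 6/25): the attendant has 4 equally likely choices, so probability 1/4; weight (6/25)·(1/4) = 3/50.
If it is in either of lockers 4 and 5 (prior 1/5 each): the attendant has 3 equally likely choices, so probability 1/3; weight (1/5)·(1/3) = 1/15 each.
The weights sum to 41/150.
So P(the prize voucher in locker 1 | the attendant opened locker 2) = (2/25) / (41/150) = 12/41.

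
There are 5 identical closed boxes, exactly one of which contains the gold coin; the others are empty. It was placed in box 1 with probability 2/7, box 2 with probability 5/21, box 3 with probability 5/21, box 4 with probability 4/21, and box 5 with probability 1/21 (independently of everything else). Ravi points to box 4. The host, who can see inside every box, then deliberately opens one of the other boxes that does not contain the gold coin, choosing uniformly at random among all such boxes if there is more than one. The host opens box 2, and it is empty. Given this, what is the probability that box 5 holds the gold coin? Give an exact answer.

1/15

Apply Bayes' rule, conditioning on where the gold coin actually is.
If it is in box 1 (prior 2/7): the host has 3 equally likely choices, so probability 1/3; weight (2/7)·(1/3) = 2/21.
If it is in box 2 (prior 5/21): the host opened box 2, so this case is ruled out; weight (5/21)·0 = 0.
If it is in box 3 (prior 5/21): the host has 3 equally likely choices, so probability 1/3; weight (5/21)·(1/3) = 5/63.
If it is in box 4 (prior 4/21): the host has 4 equally likely choices, so probability 1/4; weight (4/21)·(1/4) = 1/21.
If it is in box 5 (prior 1/21): the host has 3 equally likely choices, so probability 1/3; weight (1/21)·(1/3) = 1/63.
The weights sum to 5/21.
So P(the gold coin in box 5 | the host opened box 2) = (1/63) / (5/21) = 1/15.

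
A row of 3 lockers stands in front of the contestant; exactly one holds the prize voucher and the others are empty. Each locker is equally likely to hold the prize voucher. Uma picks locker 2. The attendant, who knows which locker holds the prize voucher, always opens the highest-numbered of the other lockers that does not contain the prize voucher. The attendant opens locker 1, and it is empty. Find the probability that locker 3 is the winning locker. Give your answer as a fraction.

Apply Bayes' rule, conditioning on where the prize voucher actually is.
If it is in locker 1 (prior 1/3): the attendant opened locker 1, so this case is ruled out; weight (1/3)·0 = 0.
If it is in locker 2 (prior 1/3): the attendant would have opened locker 3 instead, probability 0; weight (1/3)·0 = 0.
If it is in locker 3 (prior 1/3): locker 1 is the highest-numbered option available, probability 1; weight (1/3)·1 = 1/3.
The weights sum to 1/3.
So P(the prize voucher in locker 3 | the attendant opened locker 1) = (1/3) / (1/3) = 1.

1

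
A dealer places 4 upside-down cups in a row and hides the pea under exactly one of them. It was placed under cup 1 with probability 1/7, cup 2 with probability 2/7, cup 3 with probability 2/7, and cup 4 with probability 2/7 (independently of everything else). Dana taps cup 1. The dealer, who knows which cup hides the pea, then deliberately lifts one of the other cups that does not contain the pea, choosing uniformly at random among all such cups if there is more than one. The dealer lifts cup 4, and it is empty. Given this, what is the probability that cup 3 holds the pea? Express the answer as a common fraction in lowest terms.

3/7

Condition on the true location of the pea.
If it is under cup 1 (prior 1/7): the dealer has 3 equally likely choices, so probability 1/3; weight (1/7)·(1/3) = 1/21.
If it is under either of cups 2 and 3 (prior 2/7 each): the dealer has 2 equally likely choices, so probability 1/2; weight (2/7)·(1/2) = 1/7 each.
If it is under cup 4 (prior 2/7): the dealer opened cup 4, so this case is ruled out; weight (2/7)·0 = 0.
The weights sum to 1/3.
So P(the pea under cup 3 | the dealer opened cup 4) = (1/7) / (1/3) = 3/7.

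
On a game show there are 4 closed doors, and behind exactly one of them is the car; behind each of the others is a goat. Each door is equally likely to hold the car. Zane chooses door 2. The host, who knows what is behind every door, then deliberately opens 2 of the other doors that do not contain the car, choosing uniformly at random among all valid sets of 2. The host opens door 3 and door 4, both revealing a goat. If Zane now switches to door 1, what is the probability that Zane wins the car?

3/4

Condition on the true location of the car.
If it is behind door 1 (prior 1/4): the host has no choice, probability 1; weight (1/4)·1 = 1/4.
If it is behind door 2 (prior 1/4): the host has 3 equally likely choices, so probability 1/3; weight (1/4)·(1/3) = 1/12.
If it is behind either of doors 3 and 4 (prior 1/4 each): that door was opened and seen not to hold the prize — ruled out; weight (1/4)·0 = 0 each.
The weights sum to 1/3.
So P(the car behind door 1 | the host opened door 3 and door 4) = (1/4) / (1/3) = 3/4.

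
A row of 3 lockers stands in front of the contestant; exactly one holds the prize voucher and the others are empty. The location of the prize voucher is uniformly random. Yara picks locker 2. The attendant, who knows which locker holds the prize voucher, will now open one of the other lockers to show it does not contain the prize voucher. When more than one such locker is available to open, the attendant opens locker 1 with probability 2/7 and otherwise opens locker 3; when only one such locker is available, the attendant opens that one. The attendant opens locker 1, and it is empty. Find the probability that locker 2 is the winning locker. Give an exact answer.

Condition on the true location of the prize voucher.
If it is in locker 1 (prior 1/3): the attendant opened locker 1, so this case is ruled out; weight (1/3)·0 = 0.
If it is in locker 2 (prior 1/3): locker 1 is available, opened with probability 2/7; weight (1/3)·(2/7) = 2/21.
If it is in locker 3 (prior 1/3): only locker 1 is available, probability 1; weight (1/3)·1 = 1/3.
The weights sum to 3/7.
So P(the prize voucher in locker 2 | the attendant opened locker 1) = (2/21) / (3/7) = 2/9.

2/9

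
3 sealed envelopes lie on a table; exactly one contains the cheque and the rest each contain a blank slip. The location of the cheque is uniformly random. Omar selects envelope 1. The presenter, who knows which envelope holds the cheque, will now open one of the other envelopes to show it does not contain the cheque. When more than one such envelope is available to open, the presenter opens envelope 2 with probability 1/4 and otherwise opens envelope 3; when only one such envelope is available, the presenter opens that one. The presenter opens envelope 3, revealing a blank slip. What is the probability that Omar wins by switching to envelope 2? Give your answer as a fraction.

Apply Bayes' rule, conditioning on where the cheque actually is.
If it is in envelope 1 (prior 1/3): envelope 2 is available but not opened, probability 3/4; weight (1/3)·(3/4) = 1/4.
If it is in envelope 2 (prior 1/3): only envelope 3 is available, probability 1; weight (1/3)·1 = 1/3.
If it is in envelope 3 (prior 1/3): the presenter opened envelope 3, so this case is ruled out; weight (1/3)·0 = 0.
The weights sum to 7/12.
So P(the cheque in envelope 2 | the presenter opened envelope 3) = (1/3) / (7/12) = 4/7.

4/7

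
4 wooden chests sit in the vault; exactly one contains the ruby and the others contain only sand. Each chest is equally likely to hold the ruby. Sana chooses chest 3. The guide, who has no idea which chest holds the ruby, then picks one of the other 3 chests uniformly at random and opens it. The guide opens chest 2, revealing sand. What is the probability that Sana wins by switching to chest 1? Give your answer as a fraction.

Because the guide chose which chest to open without knowing where the ruby is, the choice is independent of the prize location. Learning that chest 2 does not hold the ruby simply rules out that one location and leaves the remaining 3 chests still equally likely by symmetry.
So P(the ruby in chest 1) = 1/3.

1/3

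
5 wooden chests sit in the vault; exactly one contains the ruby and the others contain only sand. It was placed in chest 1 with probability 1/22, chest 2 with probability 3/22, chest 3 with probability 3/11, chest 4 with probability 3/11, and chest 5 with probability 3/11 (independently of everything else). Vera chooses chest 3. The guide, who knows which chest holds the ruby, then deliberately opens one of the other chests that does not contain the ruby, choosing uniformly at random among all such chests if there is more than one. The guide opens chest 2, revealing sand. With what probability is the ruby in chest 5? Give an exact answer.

12/35

Consider each possible location of the ruby in turn.
If it is in chest 1 (prior 1/22): the guide has 3 equally likely choices, so probability 1/3; weight (1/22)·(1/3) = 1/66.
If it is in chest 2 (prior 3/22): the guide opened chest 2, so this case is ruled out; weight (3/22)·0 = 0.
If it is in chest 3 (prior 3/11): the guide has 4 equally likely choices, so probability 1/4; weight (3/11)·(1/4) = 3/44.
If it is in either of chests 4 and 5 (prior 3/11 each): the guide has 3 equally likely choices, so probability 1/3; weight (3/11)·(1/3) = 1/11 each.
The weights sum to 35/132.
So P(the ruby in chest 5 | the guide opened chest 2) = (1/11) / (35/132) = 12/35.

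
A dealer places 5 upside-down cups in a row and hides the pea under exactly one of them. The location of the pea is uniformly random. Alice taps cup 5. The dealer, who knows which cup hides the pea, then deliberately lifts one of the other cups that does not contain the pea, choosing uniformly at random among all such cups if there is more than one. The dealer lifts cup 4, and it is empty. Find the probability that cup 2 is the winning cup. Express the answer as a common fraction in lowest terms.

4/15

Condition on the true location of the pea.
If it is under any of cups 1, 2, and 3 (prior 1/5 each): the dealer has 3 equally likely choices, so probability 1/3; weight (1/5)·(1/3) = 1/15 each.
If it is under cup 4 (prior 1/5): the dealer opened cup 4, so this case is ruled out; weight (1/5)·0 = 0.
If it is under cup 5 (prior 1/5): the dealer has 4 equally likely choices, so probability 1/4; weight (1/5)·(1/4) = 1/20.
The weights sum to 1/4.
So P(the pea under cup 2 | the dealer opened cup 4) = (1/15) / (1/4) = 4/15.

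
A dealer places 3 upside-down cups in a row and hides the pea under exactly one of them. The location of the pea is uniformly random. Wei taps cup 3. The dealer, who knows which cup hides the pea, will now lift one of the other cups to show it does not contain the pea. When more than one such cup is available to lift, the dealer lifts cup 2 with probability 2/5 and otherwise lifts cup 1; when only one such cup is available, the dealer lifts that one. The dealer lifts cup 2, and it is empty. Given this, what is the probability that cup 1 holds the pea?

Consider each possible location of the pea in turn.
If it is under cup 1 (prior 1/3): only cup 2 is available, probability 1; weight (1/3)·1 = 1/3.
If it is under cup 2 (prior 1/3): the dealer opened cup 2, so this case is ruled out; weight (1/3)·0 = 0.
If it is under cup 3 (prior 1/3): cup 2 is available, opened with probability 2/5; weight (1/3)·(2/5) = 2/15.
The weights sum to 7/15.
So P(the pea under cup 1 | the dealer opened cup 2) = (1/3) / (7/15) = 5/7.

5/7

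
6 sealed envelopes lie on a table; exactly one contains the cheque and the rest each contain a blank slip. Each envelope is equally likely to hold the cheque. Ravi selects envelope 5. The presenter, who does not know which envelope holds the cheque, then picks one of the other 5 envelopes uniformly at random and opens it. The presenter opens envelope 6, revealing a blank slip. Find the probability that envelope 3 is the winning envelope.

1/5

Because the presenter chose which envelope to open without knowing where the cheque is, the choice is independent of the prize location. Learning that envelope 6 does not hold the cheque simply rules out that one location and leaves the remaining 5 envelopes still equally likely by symmetry.
So P(the cheque in envelope 3) = 1/5.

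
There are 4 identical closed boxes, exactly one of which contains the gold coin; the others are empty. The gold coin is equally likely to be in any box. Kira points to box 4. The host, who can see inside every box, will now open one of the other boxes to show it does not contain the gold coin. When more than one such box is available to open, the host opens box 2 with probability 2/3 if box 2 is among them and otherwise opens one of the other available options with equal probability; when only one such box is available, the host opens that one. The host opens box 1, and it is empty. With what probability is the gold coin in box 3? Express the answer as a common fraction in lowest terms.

1/3

Apply Bayes' rule, conditioning on where the gold coin actually is.
If it is in box 1 (prior 1/4): the host opened box 1, so this case is ruled out; weight (1/4)·0 = 0.
If it is in box 2 (prior 1/4): box 2 holds the prize so is unavailable; the host chooses uniformly among the 2 others, probability 1/2; weight (1/4)·(1/2) = 1/8.
If it is in box 3 (prior 1/4): box 2 is available but not opened, probability 1/3; weight (1/4)·(1/3) = 1/12.
If it is in box 4 (prior 1/4): box 2 is available but not opened; box 1 gets probability (1 − 2/3)/2 = 1/6; weight (1/4)·(1/6) = 1/24.
The weights sum to 1/4.
So P(the gold coin in box 3 | the host opened box 1) = (1/12) / (1/4) = 1/3.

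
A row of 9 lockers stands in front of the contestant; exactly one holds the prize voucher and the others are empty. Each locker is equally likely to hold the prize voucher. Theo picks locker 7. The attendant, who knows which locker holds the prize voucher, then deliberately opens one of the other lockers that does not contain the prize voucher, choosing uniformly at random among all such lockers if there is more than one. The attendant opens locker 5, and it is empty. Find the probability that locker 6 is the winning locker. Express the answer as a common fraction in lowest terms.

Consider each possible location of the prize voucher in turn.
If it is in any of lockers 1, 2, 3, 4, 6, 8, and 9 (prior 1/9 each): the attendant has 7 equally likely choices, so probability 1/7; weight (1/9)·(1/7) = 1/63 each.
If it is in locker 5 (prior 1/9): the attendant opened locker 5, so this case is ruled out; weight (1/9)·0 = 0.
If it is in locker 7 (prior 1/9): the attendant has 8 equally likely choices, so probability 1/8; weight (1/9)·(1/8) = 1/72.
The weights sum to 1/8.
So P(the prize voucher in locker 6 | the attendant opened locker 5) = (1/63) / (1/8) = 8/63.

8/63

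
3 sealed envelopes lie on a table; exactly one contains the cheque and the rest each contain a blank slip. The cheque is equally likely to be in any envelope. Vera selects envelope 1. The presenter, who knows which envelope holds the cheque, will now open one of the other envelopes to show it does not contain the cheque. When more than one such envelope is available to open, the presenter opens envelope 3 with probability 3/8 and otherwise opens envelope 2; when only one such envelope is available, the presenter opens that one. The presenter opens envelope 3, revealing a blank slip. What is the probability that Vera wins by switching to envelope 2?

8/11

Condition on the true location of the cheque.
If it is in envelope 1 (prior 1/3): envelope 3 is available, opened with probability 3/8; weight (1/3)·(3/8) = 1/8.
If it is in envelope 2 (prior 1/3): only envelope 3 is available, probability 1; weight (1/3)·1 = 1/3.
If it is in envelope 3 (prior 1/3): the presenter opened envelope 3, so this case is ruled out; weight (1/3)·0 = 0.
The weights sum to 11/24.
So P(the cheque in envelope 2 | the presenter opened envelope 3) = (1/3) / (11/24) = 8/11.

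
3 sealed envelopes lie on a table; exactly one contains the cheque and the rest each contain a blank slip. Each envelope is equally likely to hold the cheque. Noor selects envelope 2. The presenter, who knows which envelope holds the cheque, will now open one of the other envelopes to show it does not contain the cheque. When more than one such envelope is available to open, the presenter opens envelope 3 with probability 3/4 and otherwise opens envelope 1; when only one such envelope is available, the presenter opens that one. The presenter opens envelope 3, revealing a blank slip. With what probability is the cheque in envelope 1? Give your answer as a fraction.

Consider each possible location of the cheque in turn.
If it is in envelope 1 (prior 1/3): only envelope 3 is available, probability 1; weight (1/3)·1 = 1/3.
If it is in envelope 2 (prior 1/3): envelope 3 is available, opened with probability 3/4; weight (1/3)·(3/4) = 1/4.
If it is in envelope 3 (prior 1/3): the presenter opened envelope 3, so this case is ruled out; weight (1/3)·0 = 0.
The weights sum to 7/12.
So P(the cheque in envelope 1 | the presenter opened envelope 3) = (1/3) / (7/12) = 4/7.

4/7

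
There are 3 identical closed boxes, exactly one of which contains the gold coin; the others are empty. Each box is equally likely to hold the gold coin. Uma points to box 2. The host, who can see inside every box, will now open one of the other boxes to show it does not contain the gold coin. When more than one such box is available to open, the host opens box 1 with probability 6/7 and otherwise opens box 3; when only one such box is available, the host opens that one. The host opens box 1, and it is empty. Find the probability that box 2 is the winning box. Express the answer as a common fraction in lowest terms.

6/13

Apply Bayes' rule, conditioning on where the gold coin actually is.
If it is in box 1 (prior 1/3): the host opened box 1, so this case is ruled out; weight (1/3)·0 = 0.
If it is in box 2 (prior 1/3): box 1 is available, opened with probability 6/7; weight (1/3)·(6/7) = 2/7.
If it is in box 3 (prior 1/3): only box 1 is available, probability 1; weight (1/3)·1 = 1/3.
The weights sum to 13/21.
So P(the gold coin in box 2 | the host opened box 1) = (2/7) / (13/21) = 6/13.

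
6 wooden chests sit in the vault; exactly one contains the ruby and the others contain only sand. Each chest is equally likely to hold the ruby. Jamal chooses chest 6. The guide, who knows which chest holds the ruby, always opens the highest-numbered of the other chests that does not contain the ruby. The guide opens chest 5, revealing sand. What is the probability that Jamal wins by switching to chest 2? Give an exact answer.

Consider each possible location of the ruby in turn.
If it is in any of chests 1, 2, 3, 4, and 6 (prior 1/6 each): chest 5 is the highest-numbered option available, probability 1; weight (1/6)·1 = 1/6 each.
If it is in chest 5 (prior 1/6): the guide opened chest 5, so this case is ruled out; weight (1/6)·0 = 0.
The weights sum to 5/6.
So P(the ruby in chest 2 | the guide opened chest 5) = (1/6) / (5/6) = 1/5.

1/5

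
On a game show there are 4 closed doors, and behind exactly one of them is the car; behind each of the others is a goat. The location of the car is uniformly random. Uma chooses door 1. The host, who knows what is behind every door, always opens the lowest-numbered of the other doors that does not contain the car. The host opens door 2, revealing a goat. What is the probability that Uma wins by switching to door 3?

1/3

Consider each possible location of the car in turn.
If it is behind any of doors 1, 3, and 4 (prior 1/4 each): door 2 is the lowest-numbered option available, probability 1; weight (1/4)·1 = 1/4 each.
If it is behind door 2 (prior 1/4): the host opened door 2, so this case is ruled out; weight (1/4)·0 = 0.
The weights sum to 3/4.
So P(the car behind door 3 | the host opened door 2) = (1/4) / (3/4) = 1/3.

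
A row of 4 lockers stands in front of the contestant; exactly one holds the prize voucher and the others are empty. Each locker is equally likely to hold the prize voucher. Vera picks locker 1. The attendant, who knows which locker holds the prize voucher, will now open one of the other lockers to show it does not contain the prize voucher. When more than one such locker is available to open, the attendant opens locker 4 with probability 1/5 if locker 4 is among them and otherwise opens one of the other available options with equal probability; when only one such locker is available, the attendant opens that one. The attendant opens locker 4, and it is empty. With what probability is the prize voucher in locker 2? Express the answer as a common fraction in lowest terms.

1/3

Consider each possible location of the prize voucher in turn.
If it is in any of lockers 1, 2, and 3 (prior 1/4 each): locker 4 is available, opened with probability 1/5; weight (1/4)·(1/5) = 1/20 each.
If it is in locker 4 (prior 1/4): the attendant opened locker 4, so this case is ruled out; weight (1/4)·0 = 0.
The weights sum to 3/20.
So P(the prize voucher in locker 2 | the attendant opened locker 4) = (1/20) / (3/20) = 1/3.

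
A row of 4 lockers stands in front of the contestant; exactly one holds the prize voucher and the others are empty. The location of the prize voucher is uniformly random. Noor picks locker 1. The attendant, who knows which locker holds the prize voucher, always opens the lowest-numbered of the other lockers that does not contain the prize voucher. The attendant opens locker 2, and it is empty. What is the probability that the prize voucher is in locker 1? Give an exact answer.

1/3

Condition on the true location of the prize voucher.
If it is in any of lockers 1, 3, and 4 (prior 1/4 each): locker 2 is the lowest-numbered option available, probability 1; weight (1/4)·1 = 1/4 each.
If it is in locker 2 (prior 1/4): the attendant opened locker 2, so this case is ruled out; weight (1/4)·0 = 0.
The weights sum to 3/4.
So P(the prize voucher in locker 1 | the attendant opened locker 2) = (1/4) / (3/4) = 1/3.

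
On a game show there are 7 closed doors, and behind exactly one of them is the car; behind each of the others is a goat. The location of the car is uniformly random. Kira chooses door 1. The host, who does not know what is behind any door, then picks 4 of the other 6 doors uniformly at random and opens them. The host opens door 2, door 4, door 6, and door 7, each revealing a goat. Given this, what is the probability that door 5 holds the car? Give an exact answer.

Condition on the true location of the car.
If it is behind any of doors 1, 3, and 5 (prior 1/7 each): the host picks exactly this set with probability 1/15 regardless, and none is the prize; weight (1/7)·(1/15) = 1/105 each.
If it is behind any of doors 2, 4, 6, and 7 (prior 1/7 each): that door was opened and seen not to hold the prize — ruled out; weight (1/7)·0 = 0 each.
The weights sum to 1/35.
So P(the car behind door 5 | the host opened door 2, door 4, door 6, and door 7) = (1/105) / (1/35) = 1/3.

1/3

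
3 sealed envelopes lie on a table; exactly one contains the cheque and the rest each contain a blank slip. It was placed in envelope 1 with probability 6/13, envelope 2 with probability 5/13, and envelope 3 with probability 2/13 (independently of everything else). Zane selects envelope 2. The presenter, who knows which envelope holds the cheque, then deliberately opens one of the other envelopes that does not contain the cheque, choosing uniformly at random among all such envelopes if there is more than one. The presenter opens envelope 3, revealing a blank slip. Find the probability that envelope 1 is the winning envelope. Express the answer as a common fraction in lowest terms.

Condition on the true location of the cheque.
If it is in envelope 1 (prior 6/13): the presenter has no choice, probability 1; weight (6/13)·1 = 6/13.
If it is in envelope 2 (prior 5/13): the presenter has 2 equally likely choices, so probability 1/2; weight (5/13)·(1/2) = 5/26.
If it is in envelope 3 (prior 2/13): the presenter opened envelope 3, so this case is ruled out; weight (2/13)·0 = 0.
The weights sum to 17/26.
So P(the cheque in envelope 1 | the presenter opened envelope 3) = (6/13) / (17/26) = 12/17.

12/17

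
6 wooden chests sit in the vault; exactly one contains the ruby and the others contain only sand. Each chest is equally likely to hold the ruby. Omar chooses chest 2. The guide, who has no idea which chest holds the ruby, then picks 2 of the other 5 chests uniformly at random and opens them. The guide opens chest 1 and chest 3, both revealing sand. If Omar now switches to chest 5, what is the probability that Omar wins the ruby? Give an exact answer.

1/4

Because the guide chose which chests to open without knowing where the ruby is, the choice is independent of the prize location. Learning that none of the 2 opened chests holds the ruby simply rules out those 2 locations and leaves the remaining 4 chests still equally likely by symmetry.
So P(the ruby in chest 5) = 1/4.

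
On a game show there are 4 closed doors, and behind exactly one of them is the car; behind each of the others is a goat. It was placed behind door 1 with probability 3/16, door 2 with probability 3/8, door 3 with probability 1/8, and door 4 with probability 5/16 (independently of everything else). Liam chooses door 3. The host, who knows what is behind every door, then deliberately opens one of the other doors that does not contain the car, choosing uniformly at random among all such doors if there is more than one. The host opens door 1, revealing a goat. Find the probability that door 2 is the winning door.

Apply Bayes' rule, conditioning on where the car actually is.
If it is behind door 1 (prior 3/16): the host opened door 1, so this case is ruled out; weight (3/16)·0 = 0.
If it is behind door 2 (prior 3/8): the host has 2 equally likely choices, so probability 1/2; weight (3/8)·(1/2) = 3/16.
If it is behind door 3 (prior 1/8): the host has 3 equally likely choices, so probability 1/3; weight (1/8)·(1/3) = 1/24.
If it is behind door 4 (prior 5/16): the host has 2 equally likely choices, so probability 1/2; weight (5/16)·(1/2) = 5/32.
The weights sum to 37/96.
So P(the car behind door 2 | the host opened door 1) = (3/16) / (37/96) = 18/37.

18/37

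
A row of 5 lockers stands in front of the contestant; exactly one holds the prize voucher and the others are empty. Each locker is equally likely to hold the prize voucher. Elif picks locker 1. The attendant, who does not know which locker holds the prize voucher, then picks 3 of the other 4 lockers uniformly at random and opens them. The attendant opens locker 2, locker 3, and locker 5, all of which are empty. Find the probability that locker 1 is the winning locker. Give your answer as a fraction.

Condition on the true location of the prize voucher.
If it is in either of lockers 1 and 4 (prior 1/5 each): the attendant picks exactly this set with probability 1/4 regardless, and none is the prize; weight (1/5)·(1/4) = 1/20 each.
If it is in any of lockers 2, 3, and 5 (prior 1/5 each): that locker was opened and seen not to hold the prize — ruled out; weight (1/5)·0 = 0 each.
The weights sum to 1/10.
So P(the prize voucher in locker 1 | the attendant opened locker 2, locker 3, and locker 5) = (1/20) / (1/10) = 1/2.

1/2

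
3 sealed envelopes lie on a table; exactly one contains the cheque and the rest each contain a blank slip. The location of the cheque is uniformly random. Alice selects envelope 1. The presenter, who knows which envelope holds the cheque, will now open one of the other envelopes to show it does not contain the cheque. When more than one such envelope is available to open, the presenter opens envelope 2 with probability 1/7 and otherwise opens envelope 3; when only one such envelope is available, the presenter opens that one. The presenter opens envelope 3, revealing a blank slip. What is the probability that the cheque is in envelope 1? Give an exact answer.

Condition on the true location of the cheque.
If it is in envelope 1 (prior 1/3): envelope 2 is available but not opened, probability 6/7; weight (1/3)·(6/7) = 2/7.
If it is in envelope 2 (prior 1/3): only envelope 3 is available, probability 1; weight (1/3)·1 = 1/3.
If it is in envelope 3 (prior 1/3): the presenter opened envelope 3, so this case is ruled out; weight (1/3)·0 = 0.
The weights sum to 13/21.
So P(the cheque in envelope 1 | the presenter opened envelope 3) = (2/7) / (13/21) = 6/13.

6/13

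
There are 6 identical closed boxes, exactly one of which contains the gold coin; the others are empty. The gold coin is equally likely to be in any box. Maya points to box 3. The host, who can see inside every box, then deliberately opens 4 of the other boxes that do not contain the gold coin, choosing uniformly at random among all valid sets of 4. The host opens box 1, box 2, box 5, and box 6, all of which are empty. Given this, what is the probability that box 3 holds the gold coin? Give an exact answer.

Condition on the true location of the gold coin.
If it is in any of boxes 1, 2, 5, and 6 (prior 1/6 each): that box was opened and seen not to hold the prize — ruled out; weight (1/6)·0 = 0 each.
If it is in box 3 (prior 1/6): the host has 5 equally likely choices, so probability 1/5; weight (1/6)·(1/5) = 1/30.
If it is in box 4 (prior 1/6): the host has no choice, probability 1; weight (1/6)·1 = 1/6.
The weights sum to 1/5.
So P(the gold coin in box 3 | the host opened box 1, box 2, box 5, and box 6) = (1/30) / (1/5) = 1/6.

1/6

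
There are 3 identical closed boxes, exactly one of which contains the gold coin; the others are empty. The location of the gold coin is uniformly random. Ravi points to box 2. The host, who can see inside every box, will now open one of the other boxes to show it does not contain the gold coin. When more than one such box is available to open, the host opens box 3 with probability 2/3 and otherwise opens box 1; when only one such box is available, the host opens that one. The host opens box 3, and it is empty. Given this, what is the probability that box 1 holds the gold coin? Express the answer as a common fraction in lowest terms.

Condition on the true location of the gold coin.
If it is in box 1 (prior 1/3): only box 3 is available, probability 1; weight (1/3)·1 = 1/3.
If it is in box 2 (prior 1/3): box 3 is available, opened with probability 2/3; weight (1/3)·(2/3) = 2/9.
If it is in box 3 (prior 1/3): the host opened box 3, so this case is ruled out; weight (1/3)·0 = 0.
The weights sum to 5/9.
So P(the gold coin in box 1 | the host opened box 3) = (1/3) / (5/9) = 3/5.

3/5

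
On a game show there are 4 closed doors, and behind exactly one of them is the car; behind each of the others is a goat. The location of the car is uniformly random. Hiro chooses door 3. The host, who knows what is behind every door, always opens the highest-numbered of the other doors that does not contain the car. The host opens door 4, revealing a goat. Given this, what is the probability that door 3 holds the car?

Consider each possible location of the car in turn.
If it is behind any of doors 1, 2, and 3 (prior 1/4 each): door 4 is the highest-numbered option available, probability 1; weight (1/4)·1 = 1/4 each.
If it is behind door 4 (prior 1/4): the host opened door 4, so this case is ruled out; weight (1/4)·0 = 0.
The weights sum to 3/4.
So P(the car behind door 3 | the host opened door 4) = (1/4) / (3/4) = 1/3.

1/3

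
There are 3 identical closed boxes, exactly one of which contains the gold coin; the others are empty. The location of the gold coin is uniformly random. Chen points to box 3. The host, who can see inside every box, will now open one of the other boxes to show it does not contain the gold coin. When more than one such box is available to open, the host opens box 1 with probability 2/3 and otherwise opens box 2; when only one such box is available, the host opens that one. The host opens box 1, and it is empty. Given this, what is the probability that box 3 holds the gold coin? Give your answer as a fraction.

Condition on the true location of the gold coin.
If it is in box 1 (prior 1/3): the host opened box 1, so this case is ruled out; weight (1/3)·0 = 0.
If it is in box 2 (prior 1/3): only box 1 is available, probability 1; weight (1/3)·1 = 1/3.
If it is in box 3 (prior 1/3): box 1 is available, opened with probability 2/3; weight (1/3)·(2/3) = 2/9.
The weights sum to 5/9.
So P(the gold coin in box 3 | the host opened box 1) = (2/9) / (5/9) = 2/5.

2/5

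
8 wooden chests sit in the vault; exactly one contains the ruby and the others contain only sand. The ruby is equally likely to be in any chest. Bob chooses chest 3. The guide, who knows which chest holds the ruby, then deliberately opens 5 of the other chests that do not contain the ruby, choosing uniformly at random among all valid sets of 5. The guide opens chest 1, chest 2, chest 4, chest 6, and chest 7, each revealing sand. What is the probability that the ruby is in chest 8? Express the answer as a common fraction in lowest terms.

7/16

Condition on the true location of the ruby.
If it is in any of chests 1, 2, 4, 6, and 7 (prior 1/8 each): that chest was opened and seen not to hold the prize — ruled out; weight (1/8)·0 = 0 each.
If it is in chest 3 (prior 1/8): the guide has 21 equally likely choices, so probability 1/21; weight (1/8)·(1/21) = 1/168.
If it is in either of chests 5 and 8 (prior 1/8 each): the guide has 6 equally likely choices, so probability 1/6; weight (1/8)·(1/6) = 1/48 each.
The weights sum to 1/21.
So P(the ruby in chest 8 | the guide opened chest 1, chest 2, chest 4, chest 6, and chest 7) = (1/48) / (1/21) = 7/16.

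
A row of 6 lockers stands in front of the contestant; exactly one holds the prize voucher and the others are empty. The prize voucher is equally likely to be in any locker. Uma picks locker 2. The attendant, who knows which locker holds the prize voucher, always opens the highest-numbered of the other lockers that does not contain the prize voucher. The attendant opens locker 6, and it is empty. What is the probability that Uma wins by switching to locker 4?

1/5

Condition on the true location of the prize voucher.
If it is in any of lockers 1, 2, 3, 4, and 5 (prior 1/6 each): locker 6 is the highest-numbered option available, probability 1; weight (1/6)·1 = 1/6 each.
If it is in locker 6 (prior 1/6): the attendant opened locker 6, so this case is ruled out; weight (1/6)·0 = 0.
The weights sum to 5/6.
So P(the prize voucher in locker 4 | the attendant opened locker 6) = (1/6) / (5/6) = 1/5.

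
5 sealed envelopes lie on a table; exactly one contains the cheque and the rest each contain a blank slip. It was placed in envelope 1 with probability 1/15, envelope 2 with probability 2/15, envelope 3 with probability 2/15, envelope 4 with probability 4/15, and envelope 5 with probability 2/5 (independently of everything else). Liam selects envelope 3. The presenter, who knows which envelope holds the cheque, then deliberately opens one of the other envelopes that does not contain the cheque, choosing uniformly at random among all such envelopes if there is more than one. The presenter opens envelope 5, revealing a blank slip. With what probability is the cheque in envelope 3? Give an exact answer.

Apply Bayes' rule, conditioning on where the cheque actually is.
If it is in envelope 1 (prior 1/15): the presenter has 3 equally likely choices, so probability 1/3; weight (1/15)·(1/3) = 1/45.
If it is in envelope 2 (prior 2/15): the presenter has 3 equally likely choices, so probability 1/3; weight (2/15)·(1/3) = 2/45.
If it is in envelope 3 (prior 2/15): the presenter has 4 equally likely choices, so probability 1/4; weight (2/15)·(1/4) = 1/30.
If it is in envelope 4 (prior 4/15): the presenter has 3 equally likely choices, so probability 1/3; weight (4/15)·(1/3) = 4/45.
If it is in envelope 5 (prior 2/5): the presenter opened envelope 5, so this case is ruled out; weight (2/5)·0 = 0.
The weights sum to 17/90.
So P(the cheque in envelope 3 | the presenter opened envelope 5) = (1/30) / (17/90) = 3/17.

3/17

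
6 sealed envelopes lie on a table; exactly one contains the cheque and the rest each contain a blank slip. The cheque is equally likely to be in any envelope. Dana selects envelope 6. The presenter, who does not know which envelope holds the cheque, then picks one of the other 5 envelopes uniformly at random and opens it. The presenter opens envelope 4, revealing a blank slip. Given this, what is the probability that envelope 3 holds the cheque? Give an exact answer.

Condition on the true location of the cheque.
If it is in any of envelopes 1, 2, 3, 5, and 6 (prior 1/6 each): the presenter picks envelope 4 with probability 1/5 regardless, and it is not the prize; weight (1/6)·(1/5) = 1/30 each.
If it is in envelope 4 (prior 1/6): the presenter opened envelope 4, so this case is ruled out; weight (1/6)·0 = 0.
The weights sum to 1/6.
So P(the cheque in envelope 3 | the presenter opened envelope 4) = (1/30) / (1/6) = 1/5.

1/5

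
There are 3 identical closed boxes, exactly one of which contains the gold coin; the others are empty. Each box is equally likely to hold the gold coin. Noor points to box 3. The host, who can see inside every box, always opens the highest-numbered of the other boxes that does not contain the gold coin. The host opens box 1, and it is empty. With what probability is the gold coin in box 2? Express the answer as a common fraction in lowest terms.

Apply Bayes' rule, conditioning on where the gold coin actually is.
If it is in box 1 (prior 1/3): the host opened box 1, so this case is ruled out; weight (1/3)·0 = 0.
If it is in box 2 (prior 1/3): box 1 is the highest-numbered option available, probability 1; weight (1/3)·1 = 1/3.
If it is in box 3 (prior 1/3): the host would have opened box 2 instead, probability 0; weight (1/3)·0 = 0.
The weights sum to 1/3.
So P(the gold coin in box 2 | the host opened box 1) = (1/3) / (1/3) = 1.

1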